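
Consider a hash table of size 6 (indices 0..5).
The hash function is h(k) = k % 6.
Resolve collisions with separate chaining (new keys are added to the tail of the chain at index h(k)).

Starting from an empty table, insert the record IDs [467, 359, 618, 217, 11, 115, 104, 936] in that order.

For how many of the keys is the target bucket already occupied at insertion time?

4

467 -> bucket 5
359 -> bucket 5 (collision)
618 -> bucket 0
217 -> bucket 1
11 -> bucket 5 (collision)
115 -> bucket 1 (collision)
104 -> bucket 2
936 -> bucket 0 (collision)
Final buckets:
0: 618 -> 936
1: 217 -> 115
2: 104
3: —
4: —
5: 467 -> 359 -> 11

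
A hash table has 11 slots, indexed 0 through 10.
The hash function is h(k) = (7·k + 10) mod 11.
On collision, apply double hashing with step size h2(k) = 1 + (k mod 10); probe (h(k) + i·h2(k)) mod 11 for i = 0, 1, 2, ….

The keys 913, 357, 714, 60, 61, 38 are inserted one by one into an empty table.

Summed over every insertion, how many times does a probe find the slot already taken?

4

913 hashes to 10; slot 10 is free -> place at 10.
357 hashes to 1; slot 1 is free -> place at 1.
714 hashes to 3; slot 3 is free -> place at 3.
60 hashes to 1, h2=1; 1 taken -> place at 2.
61 hashes to 8; slot 8 is free -> place at 8.
38 hashes to 1, h2=9; 1,10,8 taken -> place at 6.
Table: [—, 357, 60, 714, —, —, 38, —, 61, —, 913]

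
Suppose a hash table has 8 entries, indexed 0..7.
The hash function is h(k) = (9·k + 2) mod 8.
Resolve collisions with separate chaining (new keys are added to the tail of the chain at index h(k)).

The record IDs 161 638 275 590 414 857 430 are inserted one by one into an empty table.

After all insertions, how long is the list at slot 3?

2

161 → bucket 3
638 → bucket 0
275 → bucket 5
590 → bucket 0 (collision)
414 → bucket 0 (collision)
857 → bucket 3 (collision)
430 → bucket 0 (collision)
Final buckets:
0: 638 -> 590 -> 414 -> 430
1: -
2: -
3: 161 -> 857
4: -
5: 275
6: -
7: -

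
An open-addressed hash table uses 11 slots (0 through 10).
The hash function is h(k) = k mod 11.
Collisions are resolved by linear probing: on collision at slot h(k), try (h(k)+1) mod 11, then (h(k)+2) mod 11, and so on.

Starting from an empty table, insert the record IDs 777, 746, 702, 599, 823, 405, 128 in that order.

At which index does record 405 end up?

1

Insert 777: h=7, slot 7 empty -> index 7.
Insert 746: h=9, slot 9 empty -> index 9.
Insert 702: h=9, slot 9 occupied -> index 10.
Insert 599: h=5, slot 5 empty -> index 5.
Insert 823: h=9, slots 9,10 occupied -> index 0.
Insert 405: h=9, slots 9,10,0 occupied -> index 1.
Insert 128: h=7, slot 7 occupied -> index 8.
Table: [823, 405, —, —, —, 599, —, 777, 128, 746, 702]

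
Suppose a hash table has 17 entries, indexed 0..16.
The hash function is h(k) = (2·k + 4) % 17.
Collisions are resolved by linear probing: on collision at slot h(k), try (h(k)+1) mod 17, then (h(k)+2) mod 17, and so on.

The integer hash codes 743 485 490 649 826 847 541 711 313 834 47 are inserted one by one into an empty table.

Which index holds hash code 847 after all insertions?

743: h=11 => slot 11
485: h=5 => slot 5
490: h=15 => slot 15
649: h=10 => slot 10
826: h=7 => slot 7
847: h=15, probe 15,16 => slot 16
541: h=15, probe 15,16,0 => slot 0
711: h=15, probe 15,16,0,1 => slot 1
313: h=1, probe 1,2 => slot 2
834: h=6 => slot 6
47: h=13 => slot 13
Table: [541, 711, 313, ∅, ∅, 485, 834, 826, ∅, ∅, 649, 743, ∅, 47, ∅, 490, 847]

16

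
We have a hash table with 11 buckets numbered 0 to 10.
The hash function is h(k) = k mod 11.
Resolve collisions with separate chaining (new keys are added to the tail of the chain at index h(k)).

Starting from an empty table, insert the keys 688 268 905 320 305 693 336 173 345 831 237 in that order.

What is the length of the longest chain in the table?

4

Insert 688: h=6, bucket 6 empty → new chain.
Insert 268: h=4, bucket 4 empty → new chain.
Insert 905: h=3, bucket 3 empty → new chain.
Insert 320: h=1, bucket 1 empty → new chain.
Insert 305: h=8, bucket 8 empty → new chain.
Insert 693: h=0, bucket 0 empty → new chain.
Insert 336: h=6, bucket 6 nonempty → append to chain.
Insert 173: h=8, bucket 8 nonempty → append to chain.
Insert 345: h=4, bucket 4 nonempty → append to chain.
Insert 831: h=6, bucket 6 nonempty → append to chain.
Insert 237: h=6, bucket 6 nonempty → append to chain.
Final buckets:
0: 693
1: 320
2: .
3: 905
4: 268 -> 345
5: .
6: 688 -> 336 -> 831 -> 237
7: .
8: 305 -> 173
9: .
10: .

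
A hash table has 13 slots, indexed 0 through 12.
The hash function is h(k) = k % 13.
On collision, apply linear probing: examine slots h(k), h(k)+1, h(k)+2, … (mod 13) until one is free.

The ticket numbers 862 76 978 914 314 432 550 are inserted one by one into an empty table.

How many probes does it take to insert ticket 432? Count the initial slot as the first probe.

862: h=4 => slot 4
76: h=11 => slot 11
978: h=3 => slot 3
914: h=4, probe 4,5 => slot 5
314: h=2 => slot 2
432: h=3, probe 3,4,5,6 => slot 6
550: h=4, probe 4,5,6,7 => slot 7
Table: [-, -, 314, 978, 862, 914, 432, 550, -, -, -, 76, -]

4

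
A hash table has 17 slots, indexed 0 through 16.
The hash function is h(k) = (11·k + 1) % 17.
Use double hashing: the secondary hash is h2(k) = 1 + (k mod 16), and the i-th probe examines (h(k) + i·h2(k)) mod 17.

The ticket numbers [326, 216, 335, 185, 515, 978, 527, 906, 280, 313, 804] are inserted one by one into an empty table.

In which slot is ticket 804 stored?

3

326: h=0 => slot 0
216: h=14 => slot 14
335: h=14, h2=16, probe 14,13 => slot 13
185: h=13, h2=10, probe 13,6 => slot 6
515: h=5 => slot 5
978: h=15 => slot 15
527: h=1 => slot 1
906: h=5, h2=11, probe 5,16 => slot 16
280: h=4 => slot 4
313: h=10 => slot 10
804: h=5, h2=5, probe 5,10,15,3 => slot 3
Table: [326, 527, -, 804, 280, 515, 185, -, -, -, 313, -, -, 335, 216, 978, 906]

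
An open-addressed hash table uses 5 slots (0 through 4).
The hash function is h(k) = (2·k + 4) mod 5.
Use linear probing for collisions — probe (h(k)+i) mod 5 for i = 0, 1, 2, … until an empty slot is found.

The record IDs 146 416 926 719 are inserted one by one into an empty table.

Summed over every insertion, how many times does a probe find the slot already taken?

146: h=1 -> slot 1
416: h=1, probe 1,2 -> slot 2
926: h=1, probe 1,2,3 -> slot 3
719: h=2, probe 2,3,4 -> slot 4
Table: [-, 146, 416, 926, 719]

5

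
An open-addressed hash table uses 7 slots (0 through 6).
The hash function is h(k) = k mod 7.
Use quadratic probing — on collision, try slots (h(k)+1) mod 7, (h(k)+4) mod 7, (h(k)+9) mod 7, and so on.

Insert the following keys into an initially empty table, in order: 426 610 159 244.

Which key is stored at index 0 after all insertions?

244

426: h=6 → slot 6
610: h=1 → slot 1
159: h=5 → slot 5
244: h=6, probe 6,0 → slot 0
Table: [244, 610, ∅, ∅, ∅, 159, 426]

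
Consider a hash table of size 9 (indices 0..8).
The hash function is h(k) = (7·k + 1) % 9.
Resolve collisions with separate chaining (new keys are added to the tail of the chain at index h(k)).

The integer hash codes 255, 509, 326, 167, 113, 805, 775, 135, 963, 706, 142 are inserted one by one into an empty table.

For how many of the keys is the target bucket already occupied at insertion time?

4

255 -> bucket 4
509 -> bucket 0
326 -> bucket 6
167 -> bucket 0 (collision)
113 -> bucket 0 (collision)
805 -> bucket 2
775 -> bucket 8
135 -> bucket 1
963 -> bucket 1 (collision)
706 -> bucket 2 (collision)
142 -> bucket 5
Final buckets:
0: 509 -> 167 -> 113
1: 135 -> 963
2: 805 -> 706
3: —
4: 255
5: 142
6: 326
7: —
8: 775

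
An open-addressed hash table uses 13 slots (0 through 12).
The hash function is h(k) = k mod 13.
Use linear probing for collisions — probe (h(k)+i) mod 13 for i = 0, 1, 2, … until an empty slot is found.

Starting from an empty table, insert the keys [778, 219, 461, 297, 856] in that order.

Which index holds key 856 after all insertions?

778: h=11 -> slot 11
219: h=11, probe 11,12 -> slot 12
461: h=6 -> slot 6
297: h=11, probe 11,12,0 -> slot 0
856: h=11, probe 11,12,0,1 -> slot 1
Table: [297, 856, —, —, —, —, 461, —, —, —, —, 778, 219]

1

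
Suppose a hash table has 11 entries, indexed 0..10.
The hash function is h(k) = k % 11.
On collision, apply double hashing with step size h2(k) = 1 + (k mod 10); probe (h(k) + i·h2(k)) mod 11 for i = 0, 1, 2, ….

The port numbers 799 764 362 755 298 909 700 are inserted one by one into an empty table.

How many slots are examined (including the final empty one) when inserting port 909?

799: h=7 => slot 7
764: h=5 => slot 5
362: h=10 => slot 10
755: h=7, h2=6, probe 7,2 => slot 2
298: h=1 => slot 1
909: h=7, h2=10, probe 7,6 => slot 6
700: h=7, h2=1, probe 7,8 => slot 8
Table: [-, 298, 755, -, -, 764, 909, 799, 700, -, 362]

2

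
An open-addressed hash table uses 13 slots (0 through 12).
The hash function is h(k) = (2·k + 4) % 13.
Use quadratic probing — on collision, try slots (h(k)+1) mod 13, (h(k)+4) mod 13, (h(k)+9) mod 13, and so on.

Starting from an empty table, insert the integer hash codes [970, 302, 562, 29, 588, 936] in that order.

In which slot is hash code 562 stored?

Insert 970: h=7, slot 7 empty => index 7.
Insert 302: h=10, slot 10 empty => index 10.
Insert 562: h=10, slot 10 occupied => index 11.
Insert 29: h=10, slots 10,11 occupied => index 1.
Insert 588: h=10, slots 10,11,1 occupied => index 6.
Insert 936: h=4, slot 4 empty => index 4.
Table: [_, 29, _, _, 936, _, 588, 970, _, _, 302, 562, _]

11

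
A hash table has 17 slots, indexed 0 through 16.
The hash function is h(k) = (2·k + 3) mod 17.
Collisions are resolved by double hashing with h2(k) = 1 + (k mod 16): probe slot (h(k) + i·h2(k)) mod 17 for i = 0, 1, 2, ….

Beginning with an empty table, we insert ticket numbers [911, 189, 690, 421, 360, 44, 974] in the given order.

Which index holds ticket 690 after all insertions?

911: h=6 => slot 6
189: h=7 => slot 7
690: h=6, h2=3, probe 6,9 => slot 9
421: h=12 => slot 12
360: h=9, h2=9, probe 9,1 => slot 1
44: h=6, h2=13, probe 6,2 => slot 2
974: h=13 => slot 13
Table: [-, 360, 44, -, -, -, 911, 189, -, 690, -, -, 421, 974, -, -, -]

9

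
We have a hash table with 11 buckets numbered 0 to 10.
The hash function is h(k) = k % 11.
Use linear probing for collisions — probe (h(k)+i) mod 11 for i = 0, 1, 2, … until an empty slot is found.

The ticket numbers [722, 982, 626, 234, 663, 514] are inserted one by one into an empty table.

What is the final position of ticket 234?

722 hashes to 7; slot 7 is free => place at 7.
982 hashes to 3; slot 3 is free => place at 3.
626 hashes to 10; slot 10 is free => place at 10.
234 hashes to 3; 3 taken => place at 4.
663 hashes to 3; 3,4 taken => place at 5.
514 hashes to 8; slot 8 is free => place at 8.
Table: [∅, ∅, ∅, 982, 234, 663, ∅, 722, 514, ∅, 626]

4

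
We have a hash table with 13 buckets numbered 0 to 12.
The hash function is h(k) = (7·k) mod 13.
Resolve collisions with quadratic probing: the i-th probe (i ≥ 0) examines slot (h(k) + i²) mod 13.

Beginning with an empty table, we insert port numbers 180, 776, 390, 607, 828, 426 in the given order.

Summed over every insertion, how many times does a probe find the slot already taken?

Insert 180: h=12, slot 12 empty → index 12.
Insert 776: h=11, slot 11 empty → index 11.
Insert 390: h=0, slot 0 empty → index 0.
Insert 607: h=11, slots 11,12 occupied → index 2.
Insert 828: h=11, slots 11,12,2 occupied → index 7.
Insert 426: h=5, slot 5 empty → index 5.
Table: [390, —, 607, —, —, 426, —, 828, —, —, —, 776, 180]

5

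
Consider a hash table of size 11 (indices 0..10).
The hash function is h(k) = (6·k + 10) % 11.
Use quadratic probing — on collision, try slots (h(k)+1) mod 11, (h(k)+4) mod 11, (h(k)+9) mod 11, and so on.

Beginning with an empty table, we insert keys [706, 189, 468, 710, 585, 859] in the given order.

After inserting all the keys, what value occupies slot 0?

706: h=0 => slot 0
189: h=0, probe 0,1 => slot 1
468: h=2 => slot 2
710: h=2, probe 2,3 => slot 3
585: h=0, probe 0,1,4 => slot 4
859: h=5 => slot 5
Table: [706, 189, 468, 710, 585, 859, ∅, ∅, ∅, ∅, ∅]

706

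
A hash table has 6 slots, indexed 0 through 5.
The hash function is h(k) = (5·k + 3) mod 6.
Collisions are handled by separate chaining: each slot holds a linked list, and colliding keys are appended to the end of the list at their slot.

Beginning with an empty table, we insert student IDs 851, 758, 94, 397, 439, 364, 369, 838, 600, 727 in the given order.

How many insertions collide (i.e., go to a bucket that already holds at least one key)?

4

Insert 851: h=4, bucket 4 empty -> new chain.
Insert 758: h=1, bucket 1 empty -> new chain.
Insert 94: h=5, bucket 5 empty -> new chain.
Insert 397: h=2, bucket 2 empty -> new chain.
Insert 439: h=2, bucket 2 nonempty -> append to chain.
Insert 364: h=5, bucket 5 nonempty -> append to chain.
Insert 369: h=0, bucket 0 empty -> new chain.
Insert 838: h=5, bucket 5 nonempty -> append to chain.
Insert 600: h=3, bucket 3 empty -> new chain.
Insert 727: h=2, bucket 2 nonempty -> append to chain.
Final buckets:
0: 369
1: 758
2: 397 -> 439 -> 727
3: 600
4: 851
5: 94 -> 364 -> 838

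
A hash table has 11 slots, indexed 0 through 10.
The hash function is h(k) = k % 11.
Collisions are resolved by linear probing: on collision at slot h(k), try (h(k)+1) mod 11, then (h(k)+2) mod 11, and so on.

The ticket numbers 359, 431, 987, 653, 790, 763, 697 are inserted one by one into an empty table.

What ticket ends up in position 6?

697

359 hashes to 7; slot 7 is free -> place at 7.
431 hashes to 2; slot 2 is free -> place at 2.
987 hashes to 8; slot 8 is free -> place at 8.
653 hashes to 4; slot 4 is free -> place at 4.
790 hashes to 9; slot 9 is free -> place at 9.
763 hashes to 4; 4 taken -> place at 5.
697 hashes to 4; 4,5 taken -> place at 6.
Table: [—, —, 431, —, 653, 763, 697, 359, 987, 790, —]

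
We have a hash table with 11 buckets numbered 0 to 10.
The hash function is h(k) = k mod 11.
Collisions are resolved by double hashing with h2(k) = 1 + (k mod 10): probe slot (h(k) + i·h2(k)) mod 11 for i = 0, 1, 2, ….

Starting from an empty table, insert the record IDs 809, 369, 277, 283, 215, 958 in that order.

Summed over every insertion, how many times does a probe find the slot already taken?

3

809 hashes to 6; slot 6 is free → place at 6.
369 hashes to 6, h2=10; 6 taken → place at 5.
277 hashes to 2; slot 2 is free → place at 2.
283 hashes to 8; slot 8 is free → place at 8.
215 hashes to 6, h2=6; 6 taken → place at 1.
958 hashes to 1, h2=9; 1 taken → place at 10.
Table: [., 215, 277, ., ., 369, 809, ., 283, ., 958]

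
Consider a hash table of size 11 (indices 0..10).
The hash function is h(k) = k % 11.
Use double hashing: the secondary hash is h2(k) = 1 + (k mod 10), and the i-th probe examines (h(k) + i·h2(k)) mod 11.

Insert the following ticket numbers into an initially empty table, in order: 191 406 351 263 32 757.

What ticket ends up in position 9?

757

Insert 191: h=4, slot 4 empty => index 4.
Insert 406: h=10, slot 10 empty => index 10.
Insert 351: h=10, h2=2, slot 10 occupied => index 1.
Insert 263: h=10, h2=4, slot 10 occupied => index 3.
Insert 32: h=10, h2=3, slot 10 occupied => index 2.
Insert 757: h=9, slot 9 empty => index 9.
Table: [—, 351, 32, 263, 191, —, —, —, —, 757, 406]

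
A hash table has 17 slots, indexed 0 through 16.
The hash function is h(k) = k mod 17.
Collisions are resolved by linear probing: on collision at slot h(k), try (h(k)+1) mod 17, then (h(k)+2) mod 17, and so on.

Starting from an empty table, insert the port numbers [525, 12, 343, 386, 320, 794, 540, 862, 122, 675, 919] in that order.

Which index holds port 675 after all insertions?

2

Insert 525: h=15, slot 15 empty -> index 15.
Insert 12: h=12, slot 12 empty -> index 12.
Insert 343: h=3, slot 3 empty -> index 3.
Insert 386: h=12, slot 12 occupied -> index 13.
Insert 320: h=14, slot 14 empty -> index 14.
Insert 794: h=12, slots 12,13,14,15 occupied -> index 16.
Insert 540: h=13, slots 13,14,15,16 occupied -> index 0.
Insert 862: h=12, slots 12,13,14,15,16,0 occupied -> index 1.
Insert 122: h=3, slot 3 occupied -> index 4.
Insert 675: h=12, slots 12,13,14,15,16,0,1 occupied -> index 2.
Insert 919: h=1, slots 1,2,3,4 occupied -> index 5.
Table: [540, 862, 675, 343, 122, 919, —, —, —, —, —, —, 12, 386, 320, 525, 794]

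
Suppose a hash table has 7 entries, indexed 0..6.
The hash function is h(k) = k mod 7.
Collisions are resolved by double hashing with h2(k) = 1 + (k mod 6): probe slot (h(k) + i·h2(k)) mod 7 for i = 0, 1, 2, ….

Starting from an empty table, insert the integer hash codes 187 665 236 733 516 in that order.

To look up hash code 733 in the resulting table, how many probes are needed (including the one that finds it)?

3

187 hashes to 5; slot 5 is free → place at 5.
665 hashes to 0; slot 0 is free → place at 0.
236 hashes to 5, h2=3; 5 taken → place at 1.
733 hashes to 5, h2=2; 5,0 taken → place at 2.
516 hashes to 5, h2=1; 5 taken → place at 6.
Table: [665, 236, 733, ., ., 187, 516]
Lookup 733: h=5, h2=2, probe 5,0,2 → found at 2.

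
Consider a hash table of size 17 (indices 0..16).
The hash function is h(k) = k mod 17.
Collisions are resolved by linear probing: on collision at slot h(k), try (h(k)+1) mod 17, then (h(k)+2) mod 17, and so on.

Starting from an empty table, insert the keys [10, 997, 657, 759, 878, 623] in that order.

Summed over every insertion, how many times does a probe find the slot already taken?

10 hashes to 10; slot 10 is free => place at 10.
997 hashes to 11; slot 11 is free => place at 11.
657 hashes to 11; 11 taken => place at 12.
759 hashes to 11; 11,12 taken => place at 13.
878 hashes to 11; 11,12,13 taken => place at 14.
623 hashes to 11; 11,12,13,14 taken => place at 15.
Table: [∅, ∅, ∅, ∅, ∅, ∅, ∅, ∅, ∅, ∅, 10, 997, 657, 759, 878, 623, ∅]

10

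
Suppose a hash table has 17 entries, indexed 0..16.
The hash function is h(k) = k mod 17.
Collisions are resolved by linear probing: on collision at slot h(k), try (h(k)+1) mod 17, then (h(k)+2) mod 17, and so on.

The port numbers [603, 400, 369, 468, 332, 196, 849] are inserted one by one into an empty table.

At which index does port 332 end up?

11

603: h=8 → slot 8
400: h=9 → slot 9
369: h=12 → slot 12
468: h=9, probe 9,10 → slot 10
332: h=9, probe 9,10,11 → slot 11
196: h=9, probe 9,10,11,12,13 → slot 13
849: h=16 → slot 16
Table: [∅, ∅, ∅, ∅, ∅, ∅, ∅, ∅, 603, 400, 468, 332, 369, 196, ∅, ∅, 849]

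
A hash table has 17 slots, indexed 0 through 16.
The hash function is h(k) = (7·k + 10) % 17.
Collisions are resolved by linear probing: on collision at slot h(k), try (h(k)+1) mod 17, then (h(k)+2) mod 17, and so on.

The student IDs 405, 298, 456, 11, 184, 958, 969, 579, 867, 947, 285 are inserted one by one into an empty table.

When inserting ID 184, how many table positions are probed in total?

405: h=6 -> slot 6
298: h=5 -> slot 5
456: h=6, probe 6,7 -> slot 7
11: h=2 -> slot 2
184: h=6, probe 6,7,8 -> slot 8
958: h=1 -> slot 1
969: h=10 -> slot 10
579: h=0 -> slot 0
867: h=10, probe 10,11 -> slot 11
947: h=9 -> slot 9
285: h=16 -> slot 16
Table: [579, 958, 11, —, —, 298, 405, 456, 184, 947, 969, 867, —, —, —, —, 285]

3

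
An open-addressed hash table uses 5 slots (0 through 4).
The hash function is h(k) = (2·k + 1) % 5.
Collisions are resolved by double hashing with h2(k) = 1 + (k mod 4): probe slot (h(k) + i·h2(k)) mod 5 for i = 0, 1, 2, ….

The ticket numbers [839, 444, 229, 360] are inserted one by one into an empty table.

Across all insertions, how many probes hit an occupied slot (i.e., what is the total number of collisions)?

839: h=4 → slot 4
444: h=4, h2=1, probe 4,0 → slot 0
229: h=4, h2=2, probe 4,1 → slot 1
360: h=1, h2=1, probe 1,2 → slot 2
Table: [444, 229, 360, —, 839]

3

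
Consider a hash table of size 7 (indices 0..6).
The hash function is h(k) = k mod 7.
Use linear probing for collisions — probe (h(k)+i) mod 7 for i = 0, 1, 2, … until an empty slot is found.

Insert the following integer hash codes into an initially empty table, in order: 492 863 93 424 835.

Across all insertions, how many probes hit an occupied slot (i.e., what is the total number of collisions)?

492: h=2 => slot 2
863: h=2, probe 2,3 => slot 3
93: h=2, probe 2,3,4 => slot 4
424: h=4, probe 4,5 => slot 5
835: h=2, probe 2,3,4,5,6 => slot 6
Table: [-, -, 492, 863, 93, 424, 835]

8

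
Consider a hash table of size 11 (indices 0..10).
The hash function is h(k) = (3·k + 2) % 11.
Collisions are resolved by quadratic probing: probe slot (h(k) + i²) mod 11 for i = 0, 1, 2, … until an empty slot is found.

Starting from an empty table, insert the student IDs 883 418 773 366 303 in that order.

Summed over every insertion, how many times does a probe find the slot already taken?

3

Insert 883: h=0, slot 0 empty -> index 0.
Insert 418: h=2, slot 2 empty -> index 2.
Insert 773: h=0, slot 0 occupied -> index 1.
Insert 366: h=0, slots 0,1 occupied -> index 4.
Insert 303: h=9, slot 9 empty -> index 9.
Table: [883, 773, 418, —, 366, —, —, —, —, 303, —]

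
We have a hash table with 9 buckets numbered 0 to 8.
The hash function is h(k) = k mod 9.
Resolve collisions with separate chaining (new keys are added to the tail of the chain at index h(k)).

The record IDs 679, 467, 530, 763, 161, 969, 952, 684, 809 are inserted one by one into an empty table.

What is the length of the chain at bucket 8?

4

Insert 679: h=4, bucket 4 empty -> new chain.
Insert 467: h=8, bucket 8 empty -> new chain.
Insert 530: h=8, bucket 8 nonempty -> append to chain.
Insert 763: h=7, bucket 7 empty -> new chain.
Insert 161: h=8, bucket 8 nonempty -> append to chain.
Insert 969: h=6, bucket 6 empty -> new chain.
Insert 952: h=7, bucket 7 nonempty -> append to chain.
Insert 684: h=0, bucket 0 empty -> new chain.
Insert 809: h=8, bucket 8 nonempty -> append to chain.
Final buckets:
0: 684
1: _
2: _
3: _
4: 679
5: _
6: 969
7: 763 -> 952
8: 467 -> 530 -> 161 -> 809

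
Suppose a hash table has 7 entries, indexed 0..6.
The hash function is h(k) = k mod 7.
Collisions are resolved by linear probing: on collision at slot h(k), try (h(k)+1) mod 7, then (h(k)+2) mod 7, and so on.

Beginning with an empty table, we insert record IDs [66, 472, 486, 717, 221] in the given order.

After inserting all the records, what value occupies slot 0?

66 hashes to 3; slot 3 is free -> place at 3.
472 hashes to 3; 3 taken -> place at 4.
486 hashes to 3; 3,4 taken -> place at 5.
717 hashes to 3; 3,4,5 taken -> place at 6.
221 hashes to 4; 4,5,6 taken -> place at 0.
Table: [221, —, —, 66, 472, 486, 717]

221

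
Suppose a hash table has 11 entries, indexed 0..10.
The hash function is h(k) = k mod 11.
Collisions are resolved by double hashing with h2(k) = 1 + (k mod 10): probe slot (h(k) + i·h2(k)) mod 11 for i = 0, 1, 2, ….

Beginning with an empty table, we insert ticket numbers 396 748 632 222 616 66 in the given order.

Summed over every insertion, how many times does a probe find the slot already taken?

4

Insert 396: h=0, slot 0 empty => index 0.
Insert 748: h=0, h2=9, slot 0 occupied => index 9.
Insert 632: h=5, slot 5 empty => index 5.
Insert 222: h=2, slot 2 empty => index 2.
Insert 616: h=0, h2=7, slot 0 occupied => index 7.
Insert 66: h=0, h2=7, slots 0,7 occupied => index 3.
Table: [396, -, 222, 66, -, 632, -, 616, -, 748, -]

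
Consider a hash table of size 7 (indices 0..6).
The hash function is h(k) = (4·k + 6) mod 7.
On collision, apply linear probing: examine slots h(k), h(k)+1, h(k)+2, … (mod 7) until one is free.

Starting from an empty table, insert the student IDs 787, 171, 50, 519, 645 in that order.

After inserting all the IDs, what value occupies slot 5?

171

787: h=4 => slot 4
171: h=4, probe 4,5 => slot 5
50: h=3 => slot 3
519: h=3, probe 3,4,5,6 => slot 6
645: h=3, probe 3,4,5,6,0 => slot 0
Table: [645, ∅, ∅, 50, 787, 171, 519]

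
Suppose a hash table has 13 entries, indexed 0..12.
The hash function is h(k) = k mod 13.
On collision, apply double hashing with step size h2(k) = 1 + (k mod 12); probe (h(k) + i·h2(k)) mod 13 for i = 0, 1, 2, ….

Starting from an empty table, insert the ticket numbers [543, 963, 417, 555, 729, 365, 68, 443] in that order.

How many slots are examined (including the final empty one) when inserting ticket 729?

Insert 543: h=10, slot 10 empty => index 10.
Insert 963: h=1, slot 1 empty => index 1.
Insert 417: h=1, h2=10, slot 1 occupied => index 11.
Insert 555: h=9, slot 9 empty => index 9.
Insert 729: h=1, h2=10, slots 1,11 occupied => index 8.
Insert 365: h=1, h2=6, slot 1 occupied => index 7.
Insert 68: h=3, slot 3 empty => index 3.
Insert 443: h=1, h2=12, slot 1 occupied => index 0.
Table: [443, 963, —, 68, —, —, —, 365, 729, 555, 543, 417, —]

3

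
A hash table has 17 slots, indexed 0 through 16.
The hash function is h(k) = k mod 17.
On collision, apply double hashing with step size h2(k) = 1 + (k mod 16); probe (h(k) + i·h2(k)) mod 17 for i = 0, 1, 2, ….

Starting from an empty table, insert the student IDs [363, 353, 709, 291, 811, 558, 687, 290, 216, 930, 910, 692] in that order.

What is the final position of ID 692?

0

363: h=6 → slot 6
353: h=13 → slot 13
709: h=12 → slot 12
291: h=2 → slot 2
811: h=12, h2=12, probe 12,7 → slot 7
558: h=14 → slot 14
687: h=7, h2=16, probe 7,6,5 → slot 5
290: h=1 → slot 1
216: h=12, h2=9, probe 12,4 → slot 4
930: h=12, h2=3, probe 12,15 → slot 15
910: h=9 → slot 9
692: h=12, h2=5, probe 12,0 → slot 0
Table: [692, 290, 291, -, 216, 687, 363, 811, -, 910, -, -, 709, 353, 558, 930, -]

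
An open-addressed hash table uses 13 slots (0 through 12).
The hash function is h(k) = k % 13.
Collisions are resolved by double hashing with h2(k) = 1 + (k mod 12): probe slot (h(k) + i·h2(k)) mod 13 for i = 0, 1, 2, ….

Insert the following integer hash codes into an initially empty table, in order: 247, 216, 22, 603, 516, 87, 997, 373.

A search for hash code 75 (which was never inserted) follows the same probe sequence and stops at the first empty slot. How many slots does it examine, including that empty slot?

247: h=0 => slot 0
216: h=8 => slot 8
22: h=9 => slot 9
603: h=5 => slot 5
516: h=9, h2=1, probe 9,10 => slot 10
87: h=9, h2=4, probe 9,0,4 => slot 4
997: h=9, h2=2, probe 9,11 => slot 11
373: h=9, h2=2, probe 9,11,0,2 => slot 2
Table: [247, -, 373, -, 87, 603, -, -, 216, 22, 516, 997, -]
Lookup 75: h=10, h2=4, probe 10,1 → slot 1 empty, not found.

2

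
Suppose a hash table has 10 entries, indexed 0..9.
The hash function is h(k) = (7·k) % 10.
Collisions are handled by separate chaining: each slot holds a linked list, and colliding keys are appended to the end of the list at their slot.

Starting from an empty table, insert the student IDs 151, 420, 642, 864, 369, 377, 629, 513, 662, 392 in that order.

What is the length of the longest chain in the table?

3

151 → bucket 7
420 → bucket 0
642 → bucket 4
864 → bucket 8
369 → bucket 3
377 → bucket 9
629 → bucket 3 (collision)
513 → bucket 1
662 → bucket 4 (collision)
392 → bucket 4 (collision)
Final buckets:
0: 420
1: 513
2: —
3: 369 -> 629
4: 642 -> 662 -> 392
5: —
6: —
7: 151
8: 864
9: 377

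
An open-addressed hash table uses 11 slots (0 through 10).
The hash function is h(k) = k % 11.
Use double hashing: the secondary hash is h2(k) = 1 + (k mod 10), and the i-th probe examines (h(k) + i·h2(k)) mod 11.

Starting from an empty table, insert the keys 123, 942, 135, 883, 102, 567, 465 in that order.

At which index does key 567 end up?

8

123 hashes to 2; slot 2 is free => place at 2.
942 hashes to 7; slot 7 is free => place at 7.
135 hashes to 3; slot 3 is free => place at 3.
883 hashes to 3, h2=4; 3,7 taken => place at 0.
102 hashes to 3, h2=3; 3 taken => place at 6.
567 hashes to 6, h2=8; 6,3,0 taken => place at 8.
465 hashes to 3, h2=6; 3 taken => place at 9.
Table: [883, ∅, 123, 135, ∅, ∅, 102, 942, 567, 465, ∅]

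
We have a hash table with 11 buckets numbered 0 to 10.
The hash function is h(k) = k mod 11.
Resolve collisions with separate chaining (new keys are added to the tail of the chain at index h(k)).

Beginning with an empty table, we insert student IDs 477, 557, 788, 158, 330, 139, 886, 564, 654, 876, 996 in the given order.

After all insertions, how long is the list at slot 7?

4

Insert 477: h=4, bucket 4 empty -> new chain.
Insert 557: h=7, bucket 7 empty -> new chain.
Insert 788: h=7, bucket 7 nonempty -> append to chain.
Insert 158: h=4, bucket 4 nonempty -> append to chain.
Insert 330: h=0, bucket 0 empty -> new chain.
Insert 139: h=7, bucket 7 nonempty -> append to chain.
Insert 886: h=6, bucket 6 empty -> new chain.
Insert 564: h=3, bucket 3 empty -> new chain.
Insert 654: h=5, bucket 5 empty -> new chain.
Insert 876: h=7, bucket 7 nonempty -> append to chain.
Insert 996: h=6, bucket 6 nonempty -> append to chain.
Final buckets:
0: 330
1: —
2: —
3: 564
4: 477 -> 158
5: 654
6: 886 -> 996
7: 557 -> 788 -> 139 -> 876
8: —
9: —
10: —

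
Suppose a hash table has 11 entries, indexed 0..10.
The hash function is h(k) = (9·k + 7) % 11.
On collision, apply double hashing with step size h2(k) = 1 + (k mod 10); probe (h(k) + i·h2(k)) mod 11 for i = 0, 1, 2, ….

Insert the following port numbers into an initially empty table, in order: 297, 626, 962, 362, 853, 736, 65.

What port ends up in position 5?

297: h=7 -> slot 7
626: h=9 -> slot 9
962: h=8 -> slot 8
362: h=9, h2=3, probe 9,1 -> slot 1
853: h=6 -> slot 6
736: h=9, h2=7, probe 9,5 -> slot 5
65: h=9, h2=6, probe 9,4 -> slot 4
Table: [., 362, ., ., 65, 736, 853, 297, 962, 626, .]

736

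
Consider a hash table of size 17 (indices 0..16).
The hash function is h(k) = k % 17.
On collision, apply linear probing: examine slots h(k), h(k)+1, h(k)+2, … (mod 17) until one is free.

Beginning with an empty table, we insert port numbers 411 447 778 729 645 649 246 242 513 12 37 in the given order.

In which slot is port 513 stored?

Insert 411: h=3, slot 3 empty -> index 3.
Insert 447: h=5, slot 5 empty -> index 5.
Insert 778: h=13, slot 13 empty -> index 13.
Insert 729: h=15, slot 15 empty -> index 15.
Insert 645: h=16, slot 16 empty -> index 16.
Insert 649: h=3, slot 3 occupied -> index 4.
Insert 246: h=8, slot 8 empty -> index 8.
Insert 242: h=4, slots 4,5 occupied -> index 6.
Insert 513: h=3, slots 3,4,5,6 occupied -> index 7.
Insert 12: h=12, slot 12 empty -> index 12.
Insert 37: h=3, slots 3,4,5,6,7,8 occupied -> index 9.
Table: [∅, ∅, ∅, 411, 649, 447, 242, 513, 246, 37, ∅, ∅, 12, 778, ∅, 729, 645]

7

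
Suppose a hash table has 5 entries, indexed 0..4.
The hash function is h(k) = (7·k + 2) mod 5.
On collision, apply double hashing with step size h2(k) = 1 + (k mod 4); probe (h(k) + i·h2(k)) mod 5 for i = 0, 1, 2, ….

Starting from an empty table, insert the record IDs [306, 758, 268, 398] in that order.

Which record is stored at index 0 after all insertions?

268

306 hashes to 4; slot 4 is free -> place at 4.
758 hashes to 3; slot 3 is free -> place at 3.
268 hashes to 3, h2=1; 3,4 taken -> place at 0.
398 hashes to 3, h2=3; 3 taken -> place at 1.
Table: [268, 398, _, 758, 306]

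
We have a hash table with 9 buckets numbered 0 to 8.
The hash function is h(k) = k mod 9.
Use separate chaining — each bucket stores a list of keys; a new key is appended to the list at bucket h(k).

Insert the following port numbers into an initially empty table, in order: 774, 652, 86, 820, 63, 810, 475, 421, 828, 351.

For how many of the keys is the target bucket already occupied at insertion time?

5

Insert 774: h=0, bucket 0 empty -> new chain.
Insert 652: h=4, bucket 4 empty -> new chain.
Insert 86: h=5, bucket 5 empty -> new chain.
Insert 820: h=1, bucket 1 empty -> new chain.
Insert 63: h=0, bucket 0 nonempty -> append to chain.
Insert 810: h=0, bucket 0 nonempty -> append to chain.
Insert 475: h=7, bucket 7 empty -> new chain.
Insert 421: h=7, bucket 7 nonempty -> append to chain.
Insert 828: h=0, bucket 0 nonempty -> append to chain.
Insert 351: h=0, bucket 0 nonempty -> append to chain.
Final buckets:
0: 774 -> 63 -> 810 -> 828 -> 351
1: 820
2: _
3: _
4: 652
5: 86
6: _
7: 475 -> 421
8: _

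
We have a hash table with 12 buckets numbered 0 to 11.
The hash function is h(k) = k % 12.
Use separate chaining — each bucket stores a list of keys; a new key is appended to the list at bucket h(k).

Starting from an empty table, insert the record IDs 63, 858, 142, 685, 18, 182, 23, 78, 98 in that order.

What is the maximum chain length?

3

63 → bucket 3
858 → bucket 6
142 → bucket 10
685 → bucket 1
18 → bucket 6 (collision)
182 → bucket 2
23 → bucket 11
78 → bucket 6 (collision)
98 → bucket 2 (collision)
Final buckets:
0: -
1: 685
2: 182 -> 98
3: 63
4: -
5: -
6: 858 -> 18 -> 78
7: -
8: -
9: -
10: 142
11: 23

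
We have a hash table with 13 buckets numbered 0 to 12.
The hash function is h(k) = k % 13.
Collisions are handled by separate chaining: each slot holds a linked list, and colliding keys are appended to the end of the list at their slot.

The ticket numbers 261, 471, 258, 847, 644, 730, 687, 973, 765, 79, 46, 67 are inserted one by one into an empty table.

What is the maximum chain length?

4

Insert 261: h=1, bucket 1 empty -> new chain.
Insert 471: h=3, bucket 3 empty -> new chain.
Insert 258: h=11, bucket 11 empty -> new chain.
Insert 847: h=2, bucket 2 empty -> new chain.
Insert 644: h=7, bucket 7 empty -> new chain.
Insert 730: h=2, bucket 2 nonempty -> append to chain.
Insert 687: h=11, bucket 11 nonempty -> append to chain.
Insert 973: h=11, bucket 11 nonempty -> append to chain.
Insert 765: h=11, bucket 11 nonempty -> append to chain.
Insert 79: h=1, bucket 1 nonempty -> append to chain.
Insert 46: h=7, bucket 7 nonempty -> append to chain.
Insert 67: h=2, bucket 2 nonempty -> append to chain.
Final buckets:
0: ∅
1: 261 -> 79
2: 847 -> 730 -> 67
3: 471
4: ∅
5: ∅
6: ∅
7: 644 -> 46
8: ∅
9: ∅
10: ∅
11: 258 -> 687 -> 973 -> 765
12: ∅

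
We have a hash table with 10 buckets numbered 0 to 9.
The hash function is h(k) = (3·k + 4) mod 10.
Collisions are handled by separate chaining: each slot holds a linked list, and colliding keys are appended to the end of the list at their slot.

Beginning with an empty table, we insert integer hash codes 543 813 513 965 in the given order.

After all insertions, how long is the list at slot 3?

Insert 543: h=3, bucket 3 empty -> new chain.
Insert 813: h=3, bucket 3 nonempty -> append to chain.
Insert 513: h=3, bucket 3 nonempty -> append to chain.
Insert 965: h=9, bucket 9 empty -> new chain.
Final buckets:
0: .
1: .
2: .
3: 543 -> 813 -> 513
4: .
5: .
6: .
7: .
8: .
9: 965

3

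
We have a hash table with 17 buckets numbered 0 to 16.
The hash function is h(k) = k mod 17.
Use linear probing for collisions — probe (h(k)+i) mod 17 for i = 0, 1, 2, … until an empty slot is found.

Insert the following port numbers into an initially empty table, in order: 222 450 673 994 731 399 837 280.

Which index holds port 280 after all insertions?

12

222: h=1 -> slot 1
450: h=8 -> slot 8
673: h=10 -> slot 10
994: h=8, probe 8,9 -> slot 9
731: h=0 -> slot 0
399: h=8, probe 8,9,10,11 -> slot 11
837: h=4 -> slot 4
280: h=8, probe 8,9,10,11,12 -> slot 12
Table: [731, 222, _, _, 837, _, _, _, 450, 994, 673, 399, 280, _, _, _, _]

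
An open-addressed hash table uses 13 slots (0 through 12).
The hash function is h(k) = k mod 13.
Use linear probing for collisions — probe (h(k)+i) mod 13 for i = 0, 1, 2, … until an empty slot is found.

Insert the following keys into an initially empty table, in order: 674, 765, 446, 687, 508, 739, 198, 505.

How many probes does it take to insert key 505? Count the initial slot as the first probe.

Insert 674: h=11, slot 11 empty => index 11.
Insert 765: h=11, slot 11 occupied => index 12.
Insert 446: h=4, slot 4 empty => index 4.
Insert 687: h=11, slots 11,12 occupied => index 0.
Insert 508: h=1, slot 1 empty => index 1.
Insert 739: h=11, slots 11,12,0,1 occupied => index 2.
Insert 198: h=3, slot 3 empty => index 3.
Insert 505: h=11, slots 11,12,0,1,2,3,4 occupied => index 5.
Table: [687, 508, 739, 198, 446, 505, _, _, _, _, _, 674, 765]

8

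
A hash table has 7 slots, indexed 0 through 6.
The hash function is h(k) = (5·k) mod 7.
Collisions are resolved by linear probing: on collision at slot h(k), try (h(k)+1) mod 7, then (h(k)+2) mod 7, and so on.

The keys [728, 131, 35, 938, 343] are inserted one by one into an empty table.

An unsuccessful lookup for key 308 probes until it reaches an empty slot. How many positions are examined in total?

728: h=0 => slot 0
131: h=4 => slot 4
35: h=0, probe 0,1 => slot 1
938: h=0, probe 0,1,2 => slot 2
343: h=0, probe 0,1,2,3 => slot 3
Table: [728, 35, 938, 343, 131, ., .]
Lookup 308: h=0, probe 0,1,2,3,4,5 → slot 5 empty, not found.

6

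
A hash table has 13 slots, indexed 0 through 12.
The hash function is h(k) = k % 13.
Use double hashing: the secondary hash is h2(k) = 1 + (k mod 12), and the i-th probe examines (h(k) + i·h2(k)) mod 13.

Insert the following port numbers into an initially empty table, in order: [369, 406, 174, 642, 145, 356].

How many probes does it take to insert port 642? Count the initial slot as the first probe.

369: h=5 -> slot 5
406: h=3 -> slot 3
174: h=5, h2=7, probe 5,12 -> slot 12
642: h=5, h2=7, probe 5,12,6 -> slot 6
145: h=2 -> slot 2
356: h=5, h2=9, probe 5,1 -> slot 1
Table: [., 356, 145, 406, ., 369, 642, ., ., ., ., ., 174]

3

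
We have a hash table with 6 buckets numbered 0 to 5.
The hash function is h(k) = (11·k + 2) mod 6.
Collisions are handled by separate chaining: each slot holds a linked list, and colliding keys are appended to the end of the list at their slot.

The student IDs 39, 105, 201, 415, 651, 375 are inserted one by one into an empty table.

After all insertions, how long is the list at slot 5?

39 → bucket 5
105 → bucket 5 (collision)
201 → bucket 5 (collision)
415 → bucket 1
651 → bucket 5 (collision)
375 → bucket 5 (collision)
Final buckets:
0: .
1: 415
2: .
3: .
4: .
5: 39 -> 105 -> 201 -> 651 -> 375

5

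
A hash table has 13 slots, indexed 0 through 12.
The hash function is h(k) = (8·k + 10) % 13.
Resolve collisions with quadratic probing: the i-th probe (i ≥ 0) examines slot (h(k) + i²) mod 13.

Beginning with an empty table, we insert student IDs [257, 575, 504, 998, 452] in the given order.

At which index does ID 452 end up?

257 hashes to 12; slot 12 is free -> place at 12.
575 hashes to 8; slot 8 is free -> place at 8.
504 hashes to 12; 12 taken -> place at 0.
998 hashes to 12; 12,0 taken -> place at 3.
452 hashes to 12; 12,0,3,8 taken -> place at 2.
Table: [504, ., 452, 998, ., ., ., ., 575, ., ., ., 257]

2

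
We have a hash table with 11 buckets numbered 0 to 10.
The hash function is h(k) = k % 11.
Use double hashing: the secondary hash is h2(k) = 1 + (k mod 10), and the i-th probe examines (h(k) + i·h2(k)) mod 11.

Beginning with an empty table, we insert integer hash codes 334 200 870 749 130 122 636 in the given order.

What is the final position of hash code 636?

5

334 hashes to 4; slot 4 is free => place at 4.
200 hashes to 2; slot 2 is free => place at 2.
870 hashes to 1; slot 1 is free => place at 1.
749 hashes to 1, h2=10; 1 taken => place at 0.
130 hashes to 9; slot 9 is free => place at 9.
122 hashes to 1, h2=3; 1,4 taken => place at 7.
636 hashes to 9, h2=7; 9 taken => place at 5.
Table: [749, 870, 200, _, 334, 636, _, 122, _, 130, _]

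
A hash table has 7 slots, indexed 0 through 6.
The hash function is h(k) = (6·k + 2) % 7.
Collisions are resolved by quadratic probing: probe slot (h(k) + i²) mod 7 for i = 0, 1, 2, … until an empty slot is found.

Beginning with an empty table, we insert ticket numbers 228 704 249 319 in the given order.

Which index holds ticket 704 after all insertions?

Insert 228: h=5, slot 5 empty → index 5.
Insert 704: h=5, slot 5 occupied → index 6.
Insert 249: h=5, slots 5,6 occupied → index 2.
Insert 319: h=5, slots 5,6,2 occupied → index 0.
Table: [319, —, 249, —, —, 228, 704]

6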